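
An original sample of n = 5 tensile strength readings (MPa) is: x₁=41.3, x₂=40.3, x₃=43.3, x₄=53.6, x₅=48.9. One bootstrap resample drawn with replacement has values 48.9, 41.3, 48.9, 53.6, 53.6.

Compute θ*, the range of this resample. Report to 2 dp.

θ* = 12.30

Range = 53.6 − 41.3 = 12.30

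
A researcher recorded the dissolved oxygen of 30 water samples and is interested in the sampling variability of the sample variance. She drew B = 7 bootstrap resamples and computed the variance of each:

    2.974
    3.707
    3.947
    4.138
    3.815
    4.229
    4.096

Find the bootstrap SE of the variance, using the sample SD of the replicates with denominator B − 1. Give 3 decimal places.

Bootstrap SE is the standard deviation of the 7 replicate variances.
Mean of replicates: (2.974 + 3.707 + 3.947 + 4.138 + 3.815 + 4.229 + 4.096) / 7 = 26.9060 / 7 = 3.8437
Sum of squared deviations: (−0.8697)² + (−0.1367)² + (+0.1033)² + (+0.2943)² + (−0.0287)² + (+0.3853)² + (+0.2523)² = 1.0853
Variance = 1.0853 / 6 = 0.1809
SE* = √0.1809

SE* = 0.425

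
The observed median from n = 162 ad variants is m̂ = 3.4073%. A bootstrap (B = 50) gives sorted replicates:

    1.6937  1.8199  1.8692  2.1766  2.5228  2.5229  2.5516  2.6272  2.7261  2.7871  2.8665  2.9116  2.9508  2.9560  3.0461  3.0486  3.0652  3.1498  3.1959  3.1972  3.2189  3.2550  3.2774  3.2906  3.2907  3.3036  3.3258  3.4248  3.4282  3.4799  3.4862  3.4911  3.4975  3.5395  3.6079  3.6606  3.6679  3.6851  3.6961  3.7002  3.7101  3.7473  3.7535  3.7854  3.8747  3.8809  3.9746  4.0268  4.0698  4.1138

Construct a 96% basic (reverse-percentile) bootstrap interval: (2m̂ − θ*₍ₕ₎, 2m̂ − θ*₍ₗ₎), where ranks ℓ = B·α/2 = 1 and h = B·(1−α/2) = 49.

(2.7448, 5.1209)

Percentile endpoints at ranks 1 and 49: θ*₍1₎ = 1.6937, θ*₍49₎ = 4.0698.
Basic interval reflects these around m̂:
  lower = 2 × 3.4073 − 4.0698 = 2.7448
  upper = 2 × 3.4073 − 1.6937 = 5.1209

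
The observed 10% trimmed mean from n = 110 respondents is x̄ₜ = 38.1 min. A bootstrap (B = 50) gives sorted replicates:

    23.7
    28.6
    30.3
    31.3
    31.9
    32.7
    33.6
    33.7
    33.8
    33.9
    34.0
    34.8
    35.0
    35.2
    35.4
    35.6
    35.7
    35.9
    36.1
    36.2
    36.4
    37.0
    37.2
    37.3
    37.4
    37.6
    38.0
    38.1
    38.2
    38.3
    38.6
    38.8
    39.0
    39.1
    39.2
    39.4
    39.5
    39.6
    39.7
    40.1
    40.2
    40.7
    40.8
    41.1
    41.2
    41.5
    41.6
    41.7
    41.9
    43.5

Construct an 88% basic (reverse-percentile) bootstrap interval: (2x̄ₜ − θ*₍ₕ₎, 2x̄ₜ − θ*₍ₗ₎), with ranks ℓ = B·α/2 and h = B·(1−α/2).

Percentile endpoints at ranks 3 and 47: θ*₍3₎ = 30.3, θ*₍47₎ = 41.6.
Basic interval reflects these around x̄ₜ:
  lower = 2 × 38.1 − 41.6 = 34.6
  upper = 2 × 38.1 − 30.3 = 45.9

(34.6, 45.9)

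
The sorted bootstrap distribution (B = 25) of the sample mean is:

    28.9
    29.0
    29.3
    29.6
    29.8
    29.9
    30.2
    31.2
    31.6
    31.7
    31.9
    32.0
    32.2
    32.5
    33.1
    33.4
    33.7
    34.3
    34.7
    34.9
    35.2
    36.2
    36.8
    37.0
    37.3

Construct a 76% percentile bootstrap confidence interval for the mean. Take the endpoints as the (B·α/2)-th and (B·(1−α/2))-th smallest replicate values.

(29.3, 36.2)

α = 0.24; lower rank = 25 × 0.120 = 3; upper rank = 25 × 0.880 = 22.
The 3rd smallest replicate is 29.3; the 22nd is 36.2.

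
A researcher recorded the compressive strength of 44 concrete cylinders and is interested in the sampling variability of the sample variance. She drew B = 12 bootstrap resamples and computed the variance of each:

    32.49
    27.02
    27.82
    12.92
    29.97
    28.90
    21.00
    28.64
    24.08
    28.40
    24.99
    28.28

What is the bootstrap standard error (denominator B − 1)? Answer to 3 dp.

SE* = 5.124

Bootstrap SE is the standard deviation of the 12 replicate variances.
Mean of replicates: (32.49 + 27.02 + 27.82 + 12.92 + 29.97 + 28.90 + 21.00 + 28.64 + 24.08 + 28.40 + 24.99 + 28.28) / 12 = 314.5100 / 12 = 26.2092
Sum of squared deviations: (+6.2808)² + (+0.8108)² + (+1.6108)² + (−13.2892)² + (+3.7608)² + (+2.6908)² + (−5.2092)² + (+2.4308)² + (−2.1292)² + (+2.1908)² + (−1.2192)² + (+2.0708)² = 288.8397
Variance = 288.8397 / 11 = 26.2582
SE* = √26.2582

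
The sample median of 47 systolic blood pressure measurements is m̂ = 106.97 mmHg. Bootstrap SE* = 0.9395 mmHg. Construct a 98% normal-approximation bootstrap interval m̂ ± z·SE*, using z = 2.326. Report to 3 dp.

Margin = 2.326 × 0.9395 = 2.1853
Interval: 106.97 ± 2.1853

(104.785, 109.155)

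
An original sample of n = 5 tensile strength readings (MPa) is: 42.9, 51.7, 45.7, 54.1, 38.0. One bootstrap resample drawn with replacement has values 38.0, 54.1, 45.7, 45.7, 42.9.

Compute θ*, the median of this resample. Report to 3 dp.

Sorted: 38.0, 42.9, 45.7, 45.7, 54.1
Median = middle value = 45.700

θ* = 45.700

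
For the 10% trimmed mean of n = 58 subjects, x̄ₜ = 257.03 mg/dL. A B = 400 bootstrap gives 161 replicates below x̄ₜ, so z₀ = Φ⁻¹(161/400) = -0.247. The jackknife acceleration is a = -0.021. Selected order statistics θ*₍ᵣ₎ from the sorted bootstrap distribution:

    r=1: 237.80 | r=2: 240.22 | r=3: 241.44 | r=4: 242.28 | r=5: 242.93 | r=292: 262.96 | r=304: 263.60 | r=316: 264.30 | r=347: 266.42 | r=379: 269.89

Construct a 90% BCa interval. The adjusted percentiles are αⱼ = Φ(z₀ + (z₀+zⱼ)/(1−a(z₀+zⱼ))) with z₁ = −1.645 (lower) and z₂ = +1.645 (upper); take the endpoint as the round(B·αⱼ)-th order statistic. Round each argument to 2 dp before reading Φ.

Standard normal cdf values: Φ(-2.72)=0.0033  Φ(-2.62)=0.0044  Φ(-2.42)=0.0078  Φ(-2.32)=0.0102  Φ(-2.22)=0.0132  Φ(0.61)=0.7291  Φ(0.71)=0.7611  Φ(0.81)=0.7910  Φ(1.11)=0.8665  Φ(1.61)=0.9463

(242.93, 266.42)

Lower: z₀ + z₁ = -0.247 + (-1.645) = -1.892; 1 − a(z₀+z₁) = 1 − (-0.021)(-1.892) = 0.9603; argument = -0.247 + (-1.892)/0.9603 = -2.2173 → -2.22.
α₁ = Φ(-2.22) = 0.0132; rank = round(400 × 0.0132) = 5; θ*₍5₎ = 242.93.
Upper: z₀ + z₂ = 1.398; 1 − a(z₀+z₂) = 1.0294; argument = 1.1111 → 1.11; α₂ = 0.8665; rank = 347; θ*₍347₎ = 266.42.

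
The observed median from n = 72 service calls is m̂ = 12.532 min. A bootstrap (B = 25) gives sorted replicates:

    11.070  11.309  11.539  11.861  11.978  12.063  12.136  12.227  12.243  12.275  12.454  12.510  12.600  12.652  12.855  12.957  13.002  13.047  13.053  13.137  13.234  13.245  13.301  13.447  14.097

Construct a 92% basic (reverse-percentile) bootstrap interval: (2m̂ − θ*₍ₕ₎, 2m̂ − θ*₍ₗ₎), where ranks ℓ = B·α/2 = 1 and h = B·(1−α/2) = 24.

(11.617, 13.994)

Percentile endpoints at ranks 1 and 24: θ*₍1₎ = 11.070, θ*₍24₎ = 13.447.
Basic interval reflects these around m̂:
  lower = 2 × 12.532 − 13.447 = 11.617
  upper = 2 × 12.532 − 11.070 = 13.994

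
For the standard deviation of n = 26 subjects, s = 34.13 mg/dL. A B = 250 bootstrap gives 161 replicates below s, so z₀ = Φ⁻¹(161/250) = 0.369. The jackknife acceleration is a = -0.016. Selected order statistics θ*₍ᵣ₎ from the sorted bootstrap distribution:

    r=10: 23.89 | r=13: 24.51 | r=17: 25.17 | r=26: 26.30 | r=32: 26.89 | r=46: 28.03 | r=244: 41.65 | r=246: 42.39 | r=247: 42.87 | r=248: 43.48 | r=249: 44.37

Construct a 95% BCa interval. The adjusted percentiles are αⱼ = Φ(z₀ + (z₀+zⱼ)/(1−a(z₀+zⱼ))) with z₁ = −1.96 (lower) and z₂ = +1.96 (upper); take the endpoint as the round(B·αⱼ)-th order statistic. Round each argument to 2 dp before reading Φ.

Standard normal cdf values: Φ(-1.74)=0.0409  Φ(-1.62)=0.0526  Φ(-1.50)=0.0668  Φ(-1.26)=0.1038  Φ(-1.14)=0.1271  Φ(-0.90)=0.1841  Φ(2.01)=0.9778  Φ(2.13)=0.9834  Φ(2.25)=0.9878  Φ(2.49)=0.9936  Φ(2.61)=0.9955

Lower: z₀ + z₁ = 0.369 + (-1.960) = -1.591; 1 − a(z₀+z₁) = 1 − (-0.016)(-1.591) = 0.9745; argument = 0.369 + (-1.591)/0.9745 = -1.2636 → -1.26.
α₁ = Φ(-1.26) = 0.1038; rank = round(250 × 0.1038) = 26; θ*₍26₎ = 26.30.
Upper: z₀ + z₂ = 2.329; 1 − a(z₀+z₂) = 1.0373; argument = 2.6143 → 2.61; α₂ = 0.9955; rank = 249; θ*₍249₎ = 44.37.

(26.30, 44.37)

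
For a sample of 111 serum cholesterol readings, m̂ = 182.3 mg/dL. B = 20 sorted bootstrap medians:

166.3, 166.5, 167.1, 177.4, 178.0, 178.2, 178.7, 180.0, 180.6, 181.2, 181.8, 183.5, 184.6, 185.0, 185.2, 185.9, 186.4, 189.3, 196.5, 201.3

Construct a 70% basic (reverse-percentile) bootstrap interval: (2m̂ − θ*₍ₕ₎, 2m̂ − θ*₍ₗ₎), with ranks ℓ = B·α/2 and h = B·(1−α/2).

Percentile endpoints at ranks 3 and 17: θ*₍3₎ = 167.1, θ*₍17₎ = 186.4.
Basic interval reflects these around m̂:
  lower = 2 × 182.3 − 186.4 = 178.2
  upper = 2 × 182.3 − 167.1 = 197.5

(178.2, 197.5)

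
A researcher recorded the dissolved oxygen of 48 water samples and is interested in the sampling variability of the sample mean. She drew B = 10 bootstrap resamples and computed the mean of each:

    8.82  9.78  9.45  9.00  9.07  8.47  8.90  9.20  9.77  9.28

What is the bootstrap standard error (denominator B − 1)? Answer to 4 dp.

SE* = 0.4147

Bootstrap SE is the standard deviation of the 10 replicate means.
Mean of replicates: (8.82 + 9.78 + 9.45 + 9.00 + 9.07 + 8.47 + 8.90 + 9.20 + 9.77 + 9.28) / 10 = 91.74000 / 10 = 9.17400
Sum of squared deviations: (−0.35400)² + (+0.60600)² + (+0.27600)² + (−0.17400)² + (−0.10400)² + (−0.70400)² + (−0.27400)² + (+0.02600)² + (+0.59600)² + (+0.10600)² = 1.54764
Variance = 1.54764 / 9 = 0.17196
SE* = √0.17196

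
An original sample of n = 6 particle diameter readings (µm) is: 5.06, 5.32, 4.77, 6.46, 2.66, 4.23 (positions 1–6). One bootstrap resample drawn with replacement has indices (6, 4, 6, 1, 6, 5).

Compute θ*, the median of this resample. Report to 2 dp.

θ* = 4.23

Resample values: 4.23, 6.46, 4.23, 5.06, 4.23, 2.66.
Sorted: 2.66, 4.23, 4.23, 4.23, 5.06, 6.46
Median = average of the two middle values = 4.23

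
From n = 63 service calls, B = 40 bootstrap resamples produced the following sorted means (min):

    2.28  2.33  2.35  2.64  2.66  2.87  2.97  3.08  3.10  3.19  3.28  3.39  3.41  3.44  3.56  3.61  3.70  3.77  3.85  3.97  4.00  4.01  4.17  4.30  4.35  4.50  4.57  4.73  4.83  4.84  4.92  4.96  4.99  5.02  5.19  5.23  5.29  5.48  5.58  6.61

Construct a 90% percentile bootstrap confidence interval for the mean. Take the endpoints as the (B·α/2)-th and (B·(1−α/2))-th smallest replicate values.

α = 0.10; lower rank = 40 × 0.050 = 2; upper rank = 40 × 0.950 = 38.
The 2nd smallest replicate is 2.33; the 38th is 5.48.

(2.33, 5.48)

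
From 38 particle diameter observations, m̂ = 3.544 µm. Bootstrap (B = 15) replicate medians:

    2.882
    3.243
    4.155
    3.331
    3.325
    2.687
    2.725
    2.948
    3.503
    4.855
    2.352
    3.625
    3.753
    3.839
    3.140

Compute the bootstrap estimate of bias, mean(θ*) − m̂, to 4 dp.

mean(θ*) = (2.882 + 3.243 + 4.155 + 3.331 + 3.325 + 2.687 + 2.725 + 2.948 + 3.503 + 4.855 + 2.352 + 3.625 + 3.753 + 3.839 + 3.140) / 15 = 3.35753
bias = 3.35753 − 3.544

bias = −0.1865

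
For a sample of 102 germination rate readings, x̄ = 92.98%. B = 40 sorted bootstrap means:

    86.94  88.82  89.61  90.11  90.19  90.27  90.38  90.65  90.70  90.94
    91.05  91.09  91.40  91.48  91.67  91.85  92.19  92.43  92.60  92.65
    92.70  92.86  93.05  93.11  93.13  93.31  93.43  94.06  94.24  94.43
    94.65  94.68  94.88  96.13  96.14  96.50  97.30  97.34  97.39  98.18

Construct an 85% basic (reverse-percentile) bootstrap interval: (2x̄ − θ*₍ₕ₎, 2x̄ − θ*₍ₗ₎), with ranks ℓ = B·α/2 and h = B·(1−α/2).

Percentile endpoints at ranks 3 and 37: θ*₍3₎ = 89.61, θ*₍37₎ = 97.30.
Basic interval reflects these around x̄:
  lower = 2 × 92.98 − 97.30 = 88.66
  upper = 2 × 92.98 − 89.61 = 96.35

(88.66, 96.35)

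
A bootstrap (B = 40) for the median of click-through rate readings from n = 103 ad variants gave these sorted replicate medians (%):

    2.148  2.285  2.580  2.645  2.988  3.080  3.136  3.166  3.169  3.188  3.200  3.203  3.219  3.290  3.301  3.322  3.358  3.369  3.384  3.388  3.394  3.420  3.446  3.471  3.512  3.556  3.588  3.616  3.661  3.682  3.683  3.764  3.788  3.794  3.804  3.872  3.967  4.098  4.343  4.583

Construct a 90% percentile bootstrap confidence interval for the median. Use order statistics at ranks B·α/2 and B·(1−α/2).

(2.285, 4.098)

α = 0.10; lower rank = 40 × 0.050 = 2; upper rank = 40 × 0.950 = 38.
The 2nd smallest replicate is 2.285; the 38th is 4.098.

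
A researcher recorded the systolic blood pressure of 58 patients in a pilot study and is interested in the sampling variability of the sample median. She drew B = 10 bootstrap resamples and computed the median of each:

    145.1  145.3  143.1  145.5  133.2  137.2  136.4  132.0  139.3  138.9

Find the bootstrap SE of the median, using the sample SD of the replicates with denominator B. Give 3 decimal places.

Bootstrap SE is the standard deviation of the 10 replicate medians.
Mean of replicates: (145.1 + 145.3 + 143.1 + 145.5 + 133.2 + 137.2 + 136.4 + 132.0 + 139.3 + 138.9) / 10 = 1396.0000 / 10 = 139.6000
Sum of squared deviations: (+5.5000)² + (+5.7000)² + (+3.5000)² + (+5.9000)² + (−6.4000)² + (−2.4000)² + (−3.2000)² + (−7.6000)² + (−0.3000)² + (−0.7000)² = 225.1000
Variance = 225.1000 / 10 = 22.5100
SE* = √22.5100

SE* = 4.744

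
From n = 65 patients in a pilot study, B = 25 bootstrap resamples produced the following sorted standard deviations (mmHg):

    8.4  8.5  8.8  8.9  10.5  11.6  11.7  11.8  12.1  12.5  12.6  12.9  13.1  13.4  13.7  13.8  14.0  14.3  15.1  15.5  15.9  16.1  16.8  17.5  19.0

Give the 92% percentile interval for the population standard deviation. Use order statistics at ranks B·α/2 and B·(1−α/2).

(8.4, 17.5)

α = 0.08; lower rank = 25 × 0.040 = 1; upper rank = 25 × 0.960 = 24.
The 1st smallest replicate is 8.4; the 24th is 17.5.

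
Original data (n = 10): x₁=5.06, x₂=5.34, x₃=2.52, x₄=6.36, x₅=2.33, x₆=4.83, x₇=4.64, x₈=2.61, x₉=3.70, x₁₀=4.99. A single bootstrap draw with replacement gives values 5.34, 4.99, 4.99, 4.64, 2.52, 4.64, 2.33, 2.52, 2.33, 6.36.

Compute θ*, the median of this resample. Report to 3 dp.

θ* = 4.640

Sorted: 2.33, 2.33, 2.52, 2.52, 4.64, 4.64, 4.99, 4.99, 5.34, 6.36
Median = average of the two middle values = 4.640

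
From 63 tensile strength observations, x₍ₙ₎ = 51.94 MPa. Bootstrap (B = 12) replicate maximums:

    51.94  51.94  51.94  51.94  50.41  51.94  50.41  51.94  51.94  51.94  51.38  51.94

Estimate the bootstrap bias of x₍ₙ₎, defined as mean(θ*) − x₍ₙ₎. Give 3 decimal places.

mean(θ*) = (51.94 + 51.94 + 51.94 + 51.94 + 50.41 + 51.94 + 50.41 + 51.94 + 51.94 + 51.94 + 51.38 + 51.94) / 12 = 51.6383
bias = 51.6383 − 51.94

bias = −0.302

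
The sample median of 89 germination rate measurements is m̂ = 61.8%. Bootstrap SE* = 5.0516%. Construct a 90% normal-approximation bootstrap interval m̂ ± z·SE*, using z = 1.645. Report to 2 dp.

(53.49, 70.11)

Margin = 1.645 × 5.0516 = 8.310
Interval: 61.8 ± 8.310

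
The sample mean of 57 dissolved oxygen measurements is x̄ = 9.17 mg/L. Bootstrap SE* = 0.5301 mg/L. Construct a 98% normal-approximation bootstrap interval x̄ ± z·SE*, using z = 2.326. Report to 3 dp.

(7.937, 10.403)

Margin = 2.326 × 0.5301 = 1.2330
Interval: 9.17 ± 1.2330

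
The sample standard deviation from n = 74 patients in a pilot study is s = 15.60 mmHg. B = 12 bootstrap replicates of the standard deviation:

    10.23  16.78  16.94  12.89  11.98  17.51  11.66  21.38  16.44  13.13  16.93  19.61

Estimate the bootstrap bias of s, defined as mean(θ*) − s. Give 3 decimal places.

mean(θ*) = (10.23 + 16.78 + 16.94 + 12.89 + 11.98 + 17.51 + 11.66 + 21.38 + 16.44 + 13.13 + 16.93 + 19.61) / 12 = 15.4567
bias = 15.4567 − 15.60

bias = −0.143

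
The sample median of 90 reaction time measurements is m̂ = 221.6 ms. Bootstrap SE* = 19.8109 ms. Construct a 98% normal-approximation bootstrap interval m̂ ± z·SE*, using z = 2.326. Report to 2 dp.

(175.52, 267.68)

Margin = 2.326 × 19.8109 = 46.080
Interval: 221.6 ± 46.080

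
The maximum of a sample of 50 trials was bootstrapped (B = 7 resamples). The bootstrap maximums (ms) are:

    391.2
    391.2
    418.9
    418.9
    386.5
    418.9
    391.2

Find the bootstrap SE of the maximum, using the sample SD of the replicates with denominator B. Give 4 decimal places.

SE* = 14.3720

Bootstrap SE is the standard deviation of the 7 replicate maximums.
Mean of replicates: (391.2 + 391.2 + 418.9 + 418.9 + 386.5 + 418.9 + 391.2) / 7 = 2816.80000 / 7 = 402.40000
Sum of squared deviations: (−11.20000)² + (−11.20000)² + (+16.50000)² + (+16.50000)² + (−15.90000)² + (+16.50000)² + (−11.20000)² = 1445.88000
Variance = 1445.88000 / 7 = 206.55429
SE* = √206.55429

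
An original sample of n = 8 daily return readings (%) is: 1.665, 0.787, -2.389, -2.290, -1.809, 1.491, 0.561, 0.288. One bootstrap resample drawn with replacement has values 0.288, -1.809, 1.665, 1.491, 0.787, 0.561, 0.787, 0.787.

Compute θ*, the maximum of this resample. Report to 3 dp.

Maximum = 1.665

θ* = 1.665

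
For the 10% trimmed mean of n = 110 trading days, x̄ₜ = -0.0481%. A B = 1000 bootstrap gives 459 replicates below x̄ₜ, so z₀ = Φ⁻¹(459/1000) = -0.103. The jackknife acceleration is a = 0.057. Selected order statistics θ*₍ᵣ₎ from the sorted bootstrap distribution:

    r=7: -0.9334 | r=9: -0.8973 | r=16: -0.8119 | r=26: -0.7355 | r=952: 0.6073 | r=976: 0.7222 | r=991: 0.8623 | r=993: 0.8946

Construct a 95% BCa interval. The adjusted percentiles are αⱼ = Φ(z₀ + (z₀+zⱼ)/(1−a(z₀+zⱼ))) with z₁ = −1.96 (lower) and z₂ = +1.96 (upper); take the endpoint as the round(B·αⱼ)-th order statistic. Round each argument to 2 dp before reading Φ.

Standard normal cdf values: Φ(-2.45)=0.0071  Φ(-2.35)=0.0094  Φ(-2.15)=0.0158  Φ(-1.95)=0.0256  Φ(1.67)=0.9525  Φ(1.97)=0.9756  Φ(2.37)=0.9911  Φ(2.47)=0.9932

(-0.7355, 0.7222)

Lower: z₀ + z₁ = -0.103 + (-1.960) = -2.063; 1 − a(z₀+z₁) = 1 − (0.057)(-2.063) = 1.1176; argument = -0.103 + (-2.063)/1.1176 = -1.9489 → -1.95.
α₁ = Φ(-1.95) = 0.0256; rank = round(1000 × 0.0256) = 26; θ*₍26₎ = -0.7355.
Upper: z₀ + z₂ = 1.857; 1 − a(z₀+z₂) = 0.8942; argument = 1.9738 → 1.97; α₂ = 0.9756; rank = 976; θ*₍976₎ = 0.7222.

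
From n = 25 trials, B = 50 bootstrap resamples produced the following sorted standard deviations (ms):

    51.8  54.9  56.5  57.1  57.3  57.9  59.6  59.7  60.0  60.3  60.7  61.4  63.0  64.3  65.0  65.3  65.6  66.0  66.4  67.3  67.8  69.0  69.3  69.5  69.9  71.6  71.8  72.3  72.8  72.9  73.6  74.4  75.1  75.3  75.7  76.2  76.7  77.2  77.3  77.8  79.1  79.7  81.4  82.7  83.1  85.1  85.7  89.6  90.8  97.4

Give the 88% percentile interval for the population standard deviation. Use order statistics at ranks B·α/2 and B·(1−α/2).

α = 0.12; lower rank = 50 × 0.060 = 3; upper rank = 50 × 0.940 = 47.
The 3rd smallest replicate is 56.5; the 47th is 85.7.

(56.5, 85.7)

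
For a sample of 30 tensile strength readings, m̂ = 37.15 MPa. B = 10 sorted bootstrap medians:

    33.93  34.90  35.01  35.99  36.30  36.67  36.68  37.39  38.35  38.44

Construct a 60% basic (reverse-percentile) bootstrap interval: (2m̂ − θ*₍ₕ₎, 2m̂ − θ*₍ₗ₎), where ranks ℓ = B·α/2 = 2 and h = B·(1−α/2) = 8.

(36.91, 39.40)

Percentile endpoints at ranks 2 and 8: θ*₍2₎ = 34.90, θ*₍8₎ = 37.39.
Basic interval reflects these around m̂:
  lower = 2 × 37.15 − 37.39 = 36.91
  upper = 2 × 37.15 − 34.90 = 39.40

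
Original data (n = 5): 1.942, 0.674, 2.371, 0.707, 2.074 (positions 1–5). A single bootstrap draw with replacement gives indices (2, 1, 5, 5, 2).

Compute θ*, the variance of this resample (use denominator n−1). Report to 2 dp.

θ* = 0.55

Resample values: 0.674, 1.942, 2.074, 2.074, 0.674.
Mean = 1.4876; sum of squared deviations = 2.2181
s² = 2.2181 / 4 = 0.5545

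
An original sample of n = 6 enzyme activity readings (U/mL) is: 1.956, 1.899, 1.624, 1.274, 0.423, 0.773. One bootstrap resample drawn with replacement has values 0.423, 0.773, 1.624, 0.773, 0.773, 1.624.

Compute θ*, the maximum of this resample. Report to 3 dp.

θ* = 1.624

Maximum = 1.624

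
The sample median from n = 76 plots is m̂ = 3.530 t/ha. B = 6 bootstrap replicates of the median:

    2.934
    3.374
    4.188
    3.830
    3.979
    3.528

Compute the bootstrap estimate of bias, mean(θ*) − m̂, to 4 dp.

mean(θ*) = (2.934 + 3.374 + 4.188 + 3.830 + 3.979 + 3.528) / 6 = 3.63883
bias = 3.63883 − 3.530

bias = +0.1088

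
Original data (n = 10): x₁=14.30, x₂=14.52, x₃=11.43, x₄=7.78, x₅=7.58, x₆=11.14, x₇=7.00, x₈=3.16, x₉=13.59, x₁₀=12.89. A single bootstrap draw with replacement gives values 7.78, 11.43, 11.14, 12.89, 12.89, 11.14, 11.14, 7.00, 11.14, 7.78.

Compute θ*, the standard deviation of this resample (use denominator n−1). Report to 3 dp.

θ* = 2.133

Mean = 10.4330; sum of squared deviations = 40.9294
s² = 40.9294 / 9 = 4.5477
s = √4.5477 = 2.133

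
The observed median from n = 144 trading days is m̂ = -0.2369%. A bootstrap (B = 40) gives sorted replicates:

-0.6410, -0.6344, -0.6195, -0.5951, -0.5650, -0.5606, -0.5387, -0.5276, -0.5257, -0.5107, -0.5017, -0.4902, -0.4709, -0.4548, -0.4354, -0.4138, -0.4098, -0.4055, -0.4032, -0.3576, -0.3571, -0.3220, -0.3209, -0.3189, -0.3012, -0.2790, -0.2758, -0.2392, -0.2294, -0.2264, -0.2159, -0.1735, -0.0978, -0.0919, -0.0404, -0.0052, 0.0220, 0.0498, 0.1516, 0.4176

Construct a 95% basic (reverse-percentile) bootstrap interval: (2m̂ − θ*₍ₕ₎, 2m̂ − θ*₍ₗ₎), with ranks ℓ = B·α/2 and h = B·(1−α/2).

(-0.6254, 0.1672)

Percentile endpoints at ranks 1 and 39: θ*₍1₎ = -0.6410, θ*₍39₎ = 0.1516.
Basic interval reflects these around m̂:
  lower = 2 × -0.2369 − 0.1516 = -0.6254
  upper = 2 × -0.2369 − -0.6410 = 0.1672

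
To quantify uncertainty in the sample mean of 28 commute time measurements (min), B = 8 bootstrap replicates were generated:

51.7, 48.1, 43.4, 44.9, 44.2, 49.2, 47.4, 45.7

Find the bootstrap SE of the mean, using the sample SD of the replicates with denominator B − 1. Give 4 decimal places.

Bootstrap SE is the standard deviation of the 8 replicate means.
Mean of replicates: (51.7 + 48.1 + 43.4 + 44.9 + 44.2 + 49.2 + 47.4 + 45.7) / 8 = 374.60000 / 8 = 46.82500
Sum of squared deviations: (+4.87500)² + (+1.27500)² + (−3.42500)² + (−1.92500)² + (−2.62500)² + (+2.37500)² + (+0.57500)² + (−1.12500)² = 54.95500
Variance = 54.95500 / 7 = 7.85071
SE* = √7.85071

SE* = 2.8019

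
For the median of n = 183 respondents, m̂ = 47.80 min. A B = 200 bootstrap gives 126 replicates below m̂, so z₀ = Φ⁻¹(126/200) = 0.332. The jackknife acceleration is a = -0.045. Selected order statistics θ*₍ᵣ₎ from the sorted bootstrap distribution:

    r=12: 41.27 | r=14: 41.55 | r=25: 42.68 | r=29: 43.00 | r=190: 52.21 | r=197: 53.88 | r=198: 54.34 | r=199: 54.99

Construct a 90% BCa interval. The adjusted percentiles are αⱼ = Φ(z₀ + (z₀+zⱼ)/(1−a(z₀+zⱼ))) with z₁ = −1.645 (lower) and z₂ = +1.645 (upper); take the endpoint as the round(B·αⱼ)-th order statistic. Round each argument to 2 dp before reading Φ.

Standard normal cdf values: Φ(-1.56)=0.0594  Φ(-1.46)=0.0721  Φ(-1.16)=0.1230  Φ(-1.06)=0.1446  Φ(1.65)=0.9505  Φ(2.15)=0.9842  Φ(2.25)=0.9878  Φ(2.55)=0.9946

(43.00, 53.88)

Lower: z₀ + z₁ = 0.332 + (-1.645) = -1.313; 1 − a(z₀+z₁) = 1 − (-0.045)(-1.313) = 0.9409; argument = 0.332 + (-1.313)/0.9409 = -1.0635 → -1.06.
α₁ = Φ(-1.06) = 0.1446; rank = round(200 × 0.1446) = 29; θ*₍29₎ = 43.00.
Upper: z₀ + z₂ = 1.977; 1 − a(z₀+z₂) = 1.0890; argument = 2.1475 → 2.15; α₂ = 0.9842; rank = 197; θ*₍197₎ = 53.88.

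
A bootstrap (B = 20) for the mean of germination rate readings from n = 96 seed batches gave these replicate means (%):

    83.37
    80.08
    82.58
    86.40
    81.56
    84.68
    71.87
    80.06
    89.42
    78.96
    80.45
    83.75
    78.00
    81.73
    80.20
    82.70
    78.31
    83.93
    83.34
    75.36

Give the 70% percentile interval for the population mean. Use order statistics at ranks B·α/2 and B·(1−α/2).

(78.00, 83.93)

Sorted replicates: 71.87, 75.36, 78.00, 78.31, 78.96, 80.06, 80.08, 80.20, 80.45, 81.56, 81.73, 82.58, 82.70, 83.34, 83.37, 83.75, 83.93, 84.68, 86.40, 89.42
α = 0.30; lower rank = 20 × 0.150 = 3; upper rank = 20 × 0.850 = 17.
The 3rd smallest replicate is 78.00; the 17th is 83.93.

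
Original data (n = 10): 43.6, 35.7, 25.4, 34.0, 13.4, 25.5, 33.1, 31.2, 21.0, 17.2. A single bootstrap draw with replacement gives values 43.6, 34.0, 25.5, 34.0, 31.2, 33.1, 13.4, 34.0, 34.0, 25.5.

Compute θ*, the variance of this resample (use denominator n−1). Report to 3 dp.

Mean = 30.8300; sum of squared deviations = 569.1810
s² = 569.1810 / 9 = 63.2423

θ* = 63.242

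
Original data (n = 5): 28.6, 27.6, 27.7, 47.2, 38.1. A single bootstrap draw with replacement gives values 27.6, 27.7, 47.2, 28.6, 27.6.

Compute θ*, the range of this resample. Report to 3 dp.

Range = 47.2 − 27.6 = 19.600

θ* = 19.600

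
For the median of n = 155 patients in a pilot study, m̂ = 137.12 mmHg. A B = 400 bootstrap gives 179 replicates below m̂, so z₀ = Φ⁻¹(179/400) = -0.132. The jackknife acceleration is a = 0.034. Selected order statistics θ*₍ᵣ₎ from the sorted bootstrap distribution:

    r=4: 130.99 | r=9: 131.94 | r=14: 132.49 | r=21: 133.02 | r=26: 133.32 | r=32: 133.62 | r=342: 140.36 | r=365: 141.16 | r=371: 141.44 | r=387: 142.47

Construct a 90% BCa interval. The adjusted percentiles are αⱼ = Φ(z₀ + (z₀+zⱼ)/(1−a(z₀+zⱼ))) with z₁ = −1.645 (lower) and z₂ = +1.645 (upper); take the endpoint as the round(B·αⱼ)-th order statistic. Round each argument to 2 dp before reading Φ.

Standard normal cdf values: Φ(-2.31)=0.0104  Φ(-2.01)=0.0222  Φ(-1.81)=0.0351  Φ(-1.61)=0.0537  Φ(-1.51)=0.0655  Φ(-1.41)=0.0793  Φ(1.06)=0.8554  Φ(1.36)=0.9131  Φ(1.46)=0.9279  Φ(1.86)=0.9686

Lower: z₀ + z₁ = -0.132 + (-1.645) = -1.777; 1 − a(z₀+z₁) = 1 − (0.034)(-1.777) = 1.0604; argument = -0.132 + (-1.777)/1.0604 = -1.8078 → -1.81.
α₁ = Φ(-1.81) = 0.0351; rank = round(400 × 0.0351) = 14; θ*₍14₎ = 132.49.
Upper: z₀ + z₂ = 1.513; 1 − a(z₀+z₂) = 0.9486; argument = 1.4631 → 1.46; α₂ = 0.9279; rank = 371; θ*₍371₎ = 141.44.

(132.49, 141.44)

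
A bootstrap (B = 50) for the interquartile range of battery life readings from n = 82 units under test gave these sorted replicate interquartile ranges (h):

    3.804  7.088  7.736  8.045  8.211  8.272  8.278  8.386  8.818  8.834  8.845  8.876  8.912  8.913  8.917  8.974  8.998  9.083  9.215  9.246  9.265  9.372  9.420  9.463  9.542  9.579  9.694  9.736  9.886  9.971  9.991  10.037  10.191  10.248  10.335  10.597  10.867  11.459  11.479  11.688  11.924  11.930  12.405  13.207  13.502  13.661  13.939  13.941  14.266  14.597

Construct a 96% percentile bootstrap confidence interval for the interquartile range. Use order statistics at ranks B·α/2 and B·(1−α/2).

(3.804, 14.266)

α = 0.04; lower rank = 50 × 0.020 = 1; upper rank = 50 × 0.980 = 49.
The 1st smallest replicate is 3.804; the 49th is 14.266.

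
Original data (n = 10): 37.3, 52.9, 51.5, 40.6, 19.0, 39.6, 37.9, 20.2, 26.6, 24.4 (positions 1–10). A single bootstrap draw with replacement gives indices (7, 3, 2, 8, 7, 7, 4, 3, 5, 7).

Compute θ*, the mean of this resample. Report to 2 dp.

θ* = 38.73

Resample values: 37.9, 51.5, 52.9, 20.2, 37.9, 37.9, 40.6, 51.5, 19.0, 37.9.
Mean = (37.9 + 51.5 + 52.9 + 20.2 + 37.9 + 37.9 + 40.6 + 51.5 + 19.0 + 37.9) / 10 = 387.30 / 10 = 38.73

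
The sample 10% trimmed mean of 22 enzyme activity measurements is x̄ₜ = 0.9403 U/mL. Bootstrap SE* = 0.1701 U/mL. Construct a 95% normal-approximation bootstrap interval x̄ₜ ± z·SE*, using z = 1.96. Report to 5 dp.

(0.60690, 1.27370)

Margin = 1.96 × 0.1701 = 0.333396
Interval: 0.9403 ± 0.333396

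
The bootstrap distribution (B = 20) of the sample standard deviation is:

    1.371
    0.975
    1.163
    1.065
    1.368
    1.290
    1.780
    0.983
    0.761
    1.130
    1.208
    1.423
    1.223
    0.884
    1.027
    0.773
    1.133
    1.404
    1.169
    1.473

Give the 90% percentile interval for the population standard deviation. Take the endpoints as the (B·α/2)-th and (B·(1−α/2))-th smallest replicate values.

Sorted replicates: 0.761, 0.773, 0.884, 0.975, 0.983, 1.027, 1.065, 1.130, 1.133, 1.163, 1.169, 1.208, 1.223, 1.290, 1.368, 1.371, 1.404, 1.423, 1.473, 1.780
α = 0.10; lower rank = 20 × 0.050 = 1; upper rank = 20 × 0.950 = 19.
The 1st smallest replicate is 0.761; the 19th is 1.473.

(0.761, 1.473)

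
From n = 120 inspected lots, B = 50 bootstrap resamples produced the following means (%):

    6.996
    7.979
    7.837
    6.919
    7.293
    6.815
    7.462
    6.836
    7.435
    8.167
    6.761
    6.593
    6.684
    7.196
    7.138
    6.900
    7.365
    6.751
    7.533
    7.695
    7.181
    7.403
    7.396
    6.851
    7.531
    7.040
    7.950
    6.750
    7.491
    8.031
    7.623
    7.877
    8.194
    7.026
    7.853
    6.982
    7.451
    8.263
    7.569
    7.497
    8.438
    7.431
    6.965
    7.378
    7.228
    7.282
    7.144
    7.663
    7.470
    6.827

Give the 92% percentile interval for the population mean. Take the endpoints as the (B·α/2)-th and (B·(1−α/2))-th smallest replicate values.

(6.684, 8.194)

Sorted replicates: 6.593, 6.684, 6.750, 6.751, 6.761, 6.815, 6.827, 6.836, 6.851, 6.900, 6.919, 6.965, 6.982, 6.996, 7.026, 7.040, 7.138, 7.144, 7.181, 7.196, 7.228, 7.282, 7.293, 7.365, 7.378, 7.396, 7.403, 7.431, 7.435, 7.451, 7.462, 7.470, 7.491, 7.497, 7.531, 7.533, 7.569, 7.623, 7.663, 7.695, 7.837, 7.853, 7.877, 7.950, 7.979, 8.031, 8.167, 8.194, 8.263, 8.438
α = 0.08; lower rank = 50 × 0.040 = 2; upper rank = 50 × 0.960 = 48.
The 2nd smallest replicate is 6.684; the 48th is 8.194.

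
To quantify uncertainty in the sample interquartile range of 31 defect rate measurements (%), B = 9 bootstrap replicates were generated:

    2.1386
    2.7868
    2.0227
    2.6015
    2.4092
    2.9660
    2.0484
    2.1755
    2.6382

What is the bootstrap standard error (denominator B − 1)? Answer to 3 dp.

SE* = 0.344

Bootstrap SE is the standard deviation of the 9 replicate interquartile ranges.
Mean of replicates: (2.1386 + 2.7868 + 2.0227 + 2.6015 + 2.4092 + 2.9660 + 2.0484 + 2.1755 + 2.6382) / 9 = 21.78690 / 9 = 2.42077
Sum of squared deviations: (−0.28217)² + (+0.36603)² + (−0.39807)² + (+0.18073)² + (−0.01157)² + (+0.54523)² + (−0.37237)² + (−0.24527)² + (+0.21743)² = 0.94822
Variance = 0.94822 / 8 = 0.11853
SE* = √0.11853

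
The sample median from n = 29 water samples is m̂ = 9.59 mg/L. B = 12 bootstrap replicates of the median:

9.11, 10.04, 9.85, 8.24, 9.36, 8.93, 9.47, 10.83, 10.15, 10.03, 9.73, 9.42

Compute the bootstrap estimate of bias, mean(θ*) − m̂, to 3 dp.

mean(θ*) = (9.11 + 10.04 + 9.85 + 8.24 + 9.36 + 8.93 + 9.47 + 10.83 + 10.15 + 10.03 + 9.73 + 9.42) / 12 = 9.5967
bias = 9.5967 − 9.59

bias = +0.007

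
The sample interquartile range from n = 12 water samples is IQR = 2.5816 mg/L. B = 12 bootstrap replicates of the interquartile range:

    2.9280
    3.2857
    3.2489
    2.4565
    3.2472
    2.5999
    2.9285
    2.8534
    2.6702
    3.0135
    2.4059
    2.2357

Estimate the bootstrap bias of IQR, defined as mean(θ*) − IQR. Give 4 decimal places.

mean(θ*) = (2.9280 + 3.2857 + 3.2489 + 2.4565 + 3.2472 + 2.5999 + 2.9285 + 2.8534 + 2.6702 + 3.0135 + 2.4059 + 2.2357) / 12 = 2.82278
bias = 2.82278 − 2.5816

bias = +0.2412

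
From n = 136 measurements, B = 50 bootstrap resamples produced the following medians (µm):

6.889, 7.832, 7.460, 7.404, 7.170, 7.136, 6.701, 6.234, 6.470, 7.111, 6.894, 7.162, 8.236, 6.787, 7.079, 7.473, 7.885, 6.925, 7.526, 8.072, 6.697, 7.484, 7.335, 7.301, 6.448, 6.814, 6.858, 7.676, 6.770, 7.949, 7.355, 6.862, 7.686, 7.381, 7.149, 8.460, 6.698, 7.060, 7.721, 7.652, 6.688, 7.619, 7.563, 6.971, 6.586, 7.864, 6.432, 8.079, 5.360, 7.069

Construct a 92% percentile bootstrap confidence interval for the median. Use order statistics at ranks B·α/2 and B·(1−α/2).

Sorted replicates: 5.360, 6.234, 6.432, 6.448, 6.470, 6.586, 6.688, 6.697, 6.698, 6.701, 6.770, 6.787, 6.814, 6.858, 6.862, 6.889, 6.894, 6.925, 6.971, 7.060, 7.069, 7.079, 7.111, 7.136, 7.149, 7.162, 7.170, 7.301, 7.335, 7.355, 7.381, 7.404, 7.460, 7.473, 7.484, 7.526, 7.563, 7.619, 7.652, 7.676, 7.686, 7.721, 7.832, 7.864, 7.885, 7.949, 8.072, 8.079, 8.236, 8.460
α = 0.08; lower rank = 50 × 0.040 = 2; upper rank = 50 × 0.960 = 48.
The 2nd smallest replicate is 6.234; the 48th is 8.079.

(6.234, 8.079)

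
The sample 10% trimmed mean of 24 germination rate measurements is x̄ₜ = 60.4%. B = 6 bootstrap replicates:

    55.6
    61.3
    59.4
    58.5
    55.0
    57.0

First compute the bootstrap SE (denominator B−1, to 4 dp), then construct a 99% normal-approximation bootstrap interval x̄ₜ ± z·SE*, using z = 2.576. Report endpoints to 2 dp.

(54.24, 66.56)

Mean of replicates = 57.8000; sum of squared deviations = 28.6200; SE* = √(28.6200/5) = 2.3925
Margin = 2.576 × 2.3925 = 6.163
Interval: 60.4 ± 6.163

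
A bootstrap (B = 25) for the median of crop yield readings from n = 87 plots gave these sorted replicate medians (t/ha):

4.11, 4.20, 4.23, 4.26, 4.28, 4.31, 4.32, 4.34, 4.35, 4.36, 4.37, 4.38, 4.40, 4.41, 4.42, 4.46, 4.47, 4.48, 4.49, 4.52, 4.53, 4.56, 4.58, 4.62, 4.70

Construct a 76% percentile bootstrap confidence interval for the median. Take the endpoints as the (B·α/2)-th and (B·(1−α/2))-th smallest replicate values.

(4.23, 4.56)

α = 0.24; lower rank = 25 × 0.120 = 3; upper rank = 25 × 0.880 = 22.
The 3rd smallest replicate is 4.23; the 22nd is 4.56.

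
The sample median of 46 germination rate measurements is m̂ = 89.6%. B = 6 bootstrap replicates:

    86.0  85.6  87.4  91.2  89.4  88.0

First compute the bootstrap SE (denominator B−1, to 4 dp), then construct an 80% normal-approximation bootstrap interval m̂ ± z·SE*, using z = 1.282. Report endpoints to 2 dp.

Mean of replicates = 87.9333; sum of squared deviations = 22.2933; SE* = √(22.2933/5) = 2.1116
Margin = 1.282 × 2.1116 = 2.707
Interval: 89.6 ± 2.707

(86.89, 92.31)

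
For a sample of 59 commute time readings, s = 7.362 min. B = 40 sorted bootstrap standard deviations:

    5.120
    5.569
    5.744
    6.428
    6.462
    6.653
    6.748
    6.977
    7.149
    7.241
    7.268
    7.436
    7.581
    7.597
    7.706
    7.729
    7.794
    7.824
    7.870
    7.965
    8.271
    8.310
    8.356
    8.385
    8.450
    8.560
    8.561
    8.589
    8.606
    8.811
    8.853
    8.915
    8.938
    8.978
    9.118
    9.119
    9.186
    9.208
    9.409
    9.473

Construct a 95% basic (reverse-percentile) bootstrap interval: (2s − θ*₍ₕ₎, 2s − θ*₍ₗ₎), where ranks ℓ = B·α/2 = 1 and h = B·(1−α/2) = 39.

(5.315, 9.604)

Percentile endpoints at ranks 1 and 39: θ*₍1₎ = 5.120, θ*₍39₎ = 9.409.
Basic interval reflects these around s:
  lower = 2 × 7.362 − 9.409 = 5.315
  upper = 2 × 7.362 − 5.120 = 9.604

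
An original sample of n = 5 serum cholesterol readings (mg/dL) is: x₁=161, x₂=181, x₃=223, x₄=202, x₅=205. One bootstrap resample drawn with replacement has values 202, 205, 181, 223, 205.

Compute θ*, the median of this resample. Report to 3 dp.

θ* = 205.000

Sorted: 181, 202, 205, 205, 223
Median = middle value = 205.000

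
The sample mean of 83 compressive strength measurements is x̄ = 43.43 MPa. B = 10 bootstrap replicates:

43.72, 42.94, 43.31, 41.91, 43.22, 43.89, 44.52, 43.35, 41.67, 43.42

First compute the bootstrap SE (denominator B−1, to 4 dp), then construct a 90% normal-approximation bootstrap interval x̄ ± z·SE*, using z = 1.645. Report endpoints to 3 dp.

Mean of replicates = 43.1950; sum of squared deviations = 6.6447; SE* = √(6.6447/9) = 0.8592
Margin = 1.645 × 0.8592 = 1.4134
Interval: 43.43 ± 1.4134

(42.017, 44.843)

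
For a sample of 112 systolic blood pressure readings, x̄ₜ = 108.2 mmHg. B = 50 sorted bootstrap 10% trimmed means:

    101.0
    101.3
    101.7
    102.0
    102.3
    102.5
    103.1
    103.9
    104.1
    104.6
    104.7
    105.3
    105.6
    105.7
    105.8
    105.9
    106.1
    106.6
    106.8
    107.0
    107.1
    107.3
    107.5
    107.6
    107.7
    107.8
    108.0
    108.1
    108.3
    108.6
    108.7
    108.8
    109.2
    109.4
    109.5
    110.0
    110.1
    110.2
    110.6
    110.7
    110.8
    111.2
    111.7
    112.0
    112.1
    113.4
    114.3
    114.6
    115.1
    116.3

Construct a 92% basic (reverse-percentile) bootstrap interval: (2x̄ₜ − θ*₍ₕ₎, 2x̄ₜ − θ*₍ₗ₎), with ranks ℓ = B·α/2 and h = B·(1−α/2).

Percentile endpoints at ranks 2 and 48: θ*₍2₎ = 101.3, θ*₍48₎ = 114.6.
Basic interval reflects these around x̄ₜ:
  lower = 2 × 108.2 − 114.6 = 101.8
  upper = 2 × 108.2 − 101.3 = 115.1

(101.8, 115.1)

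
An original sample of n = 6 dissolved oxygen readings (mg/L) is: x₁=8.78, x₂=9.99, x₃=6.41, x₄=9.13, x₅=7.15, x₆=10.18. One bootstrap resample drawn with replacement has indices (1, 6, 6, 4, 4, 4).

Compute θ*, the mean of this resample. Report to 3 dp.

θ* = 9.422

Resample values: 8.78, 10.18, 10.18, 9.13, 9.13, 9.13.
Mean = (8.78 + 10.18 + 10.18 + 9.13 + 9.13 + 9.13) / 6 = 56.530 / 6 = 9.422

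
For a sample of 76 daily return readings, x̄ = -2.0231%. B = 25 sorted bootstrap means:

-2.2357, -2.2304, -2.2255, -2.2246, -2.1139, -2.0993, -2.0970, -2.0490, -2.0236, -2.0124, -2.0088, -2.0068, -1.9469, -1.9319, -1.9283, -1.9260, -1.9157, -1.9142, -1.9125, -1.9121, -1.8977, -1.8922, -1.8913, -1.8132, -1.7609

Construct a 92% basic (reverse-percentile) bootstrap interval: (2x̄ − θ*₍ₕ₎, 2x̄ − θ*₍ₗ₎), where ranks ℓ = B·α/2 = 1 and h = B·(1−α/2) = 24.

Percentile endpoints at ranks 1 and 24: θ*₍1₎ = -2.2357, θ*₍24₎ = -1.8132.
Basic interval reflects these around x̄:
  lower = 2 × -2.0231 − -1.8132 = -2.2330
  upper = 2 × -2.0231 − -2.2357 = -1.8105

(-2.2330, -1.8105)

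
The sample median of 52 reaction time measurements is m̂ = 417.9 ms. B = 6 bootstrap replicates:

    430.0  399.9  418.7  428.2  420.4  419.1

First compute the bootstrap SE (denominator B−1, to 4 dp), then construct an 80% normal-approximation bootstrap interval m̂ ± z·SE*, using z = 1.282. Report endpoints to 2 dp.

(404.19, 431.61)

Mean of replicates = 419.3833; sum of squared deviations = 571.6283; SE* = √(571.6283/5) = 10.6923
Margin = 1.282 × 10.6923 = 13.708
Interval: 417.9 ± 13.708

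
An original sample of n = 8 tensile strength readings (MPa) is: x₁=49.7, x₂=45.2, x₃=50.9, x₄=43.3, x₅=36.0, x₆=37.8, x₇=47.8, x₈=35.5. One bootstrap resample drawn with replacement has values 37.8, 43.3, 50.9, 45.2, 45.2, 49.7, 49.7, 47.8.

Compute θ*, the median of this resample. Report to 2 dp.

Sorted: 37.8, 43.3, 45.2, 45.2, 47.8, 49.7, 49.7, 50.9
Median = average of the two middle values = 46.50

θ* = 46.50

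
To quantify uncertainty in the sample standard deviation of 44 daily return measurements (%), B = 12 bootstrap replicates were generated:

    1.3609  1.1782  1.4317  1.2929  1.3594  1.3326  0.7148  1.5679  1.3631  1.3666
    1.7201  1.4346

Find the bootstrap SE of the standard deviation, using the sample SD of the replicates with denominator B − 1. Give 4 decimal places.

Bootstrap SE is the standard deviation of the 12 replicate standard deviations.
Mean of replicates: (1.3609 + 1.1782 + 1.4317 + 1.2929 + 1.3594 + 1.3326 + 0.7148 + 1.5679 + 1.3631 + 1.3666 + 1.7201 + 1.4346) / 12 = 16.12280 / 12 = 1.34357
Sum of squared deviations: (+0.01733)² + (−0.16537)² + (+0.08813)² + (−0.05067)² + (+0.01583)² + (−0.01097)² + (−0.62877)² + (+0.22433)² + (+0.01953)² + (+0.02303)² + (+0.37653)² + (+0.09103)² = 0.63500
Variance = 0.63500 / 11 = 0.05773
SE* = √0.05773

SE* = 0.2403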